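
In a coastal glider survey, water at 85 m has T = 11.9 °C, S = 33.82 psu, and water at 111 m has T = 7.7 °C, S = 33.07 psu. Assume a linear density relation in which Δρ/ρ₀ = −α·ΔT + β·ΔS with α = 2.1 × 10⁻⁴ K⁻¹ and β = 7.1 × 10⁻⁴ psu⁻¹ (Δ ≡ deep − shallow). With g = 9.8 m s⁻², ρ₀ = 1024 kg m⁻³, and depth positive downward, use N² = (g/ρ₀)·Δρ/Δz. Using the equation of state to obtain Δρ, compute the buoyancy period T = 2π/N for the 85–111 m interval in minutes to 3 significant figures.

9.12 min

ΔT = -4.2 K, ΔS = -0.75 psu (deep − shallow).
Δρ/ρ₀ = −αΔT + βΔS = 8.82 × 10⁻⁴ − 5.325 × 10⁻⁴ = 3.495 × 10⁻⁴, so Δρ ≈ 0.3579 kg m⁻³.
N² = (g/ρ₀)·Δρ/Δz = g·(Δρ/ρ₀)/Δz = 9.8 × 3.495 × 10⁻⁴ / 26 = 1.3173 × 10⁻⁴ s⁻².
N = √(1.3173 × 10⁻⁴) = 0.011477 rad s⁻¹ → T = 2π/N = 547.46 s = 9.1243 min ≈ 9.12 min.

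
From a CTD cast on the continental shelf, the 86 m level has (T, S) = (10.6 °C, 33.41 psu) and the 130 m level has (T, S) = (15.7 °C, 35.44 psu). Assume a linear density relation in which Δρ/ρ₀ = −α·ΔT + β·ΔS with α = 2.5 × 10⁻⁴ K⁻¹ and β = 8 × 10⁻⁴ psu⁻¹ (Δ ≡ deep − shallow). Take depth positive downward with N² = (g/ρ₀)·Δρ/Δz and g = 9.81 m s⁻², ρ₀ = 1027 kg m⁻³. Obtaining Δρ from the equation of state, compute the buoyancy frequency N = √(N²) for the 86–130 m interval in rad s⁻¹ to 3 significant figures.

8.82 × 10⁻³ rad s⁻¹

ΔT = +5.1 K, ΔS = +2.03 psu (deep − shallow).
Δρ/ρ₀ = −αΔT + βΔS = -1.275 × 10⁻³ + 1.624 × 10⁻³ = 3.49 × 10⁻⁴, so Δρ ≈ 0.3584 kg m⁻³.
N² = (g/ρ₀)·Δρ/Δz = g·(Δρ/ρ₀)/Δz = 9.81 × 3.49 × 10⁻⁴ / 44 = 7.7811 × 10⁻⁵ s⁻².
N = √(7.7811 × 10⁻⁵) = 8.8211 × 10⁻³ rad s⁻¹ ≈ 8.82 × 10⁻³ rad s⁻¹.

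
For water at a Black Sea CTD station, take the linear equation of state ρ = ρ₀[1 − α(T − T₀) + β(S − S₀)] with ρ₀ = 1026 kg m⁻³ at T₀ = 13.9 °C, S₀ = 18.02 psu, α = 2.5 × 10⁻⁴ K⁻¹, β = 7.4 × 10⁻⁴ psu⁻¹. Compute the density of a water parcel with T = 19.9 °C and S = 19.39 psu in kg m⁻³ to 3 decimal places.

T − T₀ = +6.0 K, S − S₀ = +1.37 psu.
Bracket = 1 − α·(+6.0) + β·(+1.37) = 1 + (-4.862 × 10⁻⁴) = 0.9995138.
ρ = 1026 × 0.9995138 = 1025.501 kg m⁻³.

1025.501 kg m⁻³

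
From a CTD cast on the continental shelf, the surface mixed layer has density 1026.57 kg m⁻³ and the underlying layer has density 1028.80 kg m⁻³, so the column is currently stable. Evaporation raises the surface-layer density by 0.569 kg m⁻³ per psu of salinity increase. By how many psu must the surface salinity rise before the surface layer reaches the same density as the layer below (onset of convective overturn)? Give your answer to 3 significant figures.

Density deficit of the surface layer: 1028.80 − 1026.57 = 2.23 kg m⁻³.
Required change = 2.23 / 0.569 = 3.92 psu.

3.92 psu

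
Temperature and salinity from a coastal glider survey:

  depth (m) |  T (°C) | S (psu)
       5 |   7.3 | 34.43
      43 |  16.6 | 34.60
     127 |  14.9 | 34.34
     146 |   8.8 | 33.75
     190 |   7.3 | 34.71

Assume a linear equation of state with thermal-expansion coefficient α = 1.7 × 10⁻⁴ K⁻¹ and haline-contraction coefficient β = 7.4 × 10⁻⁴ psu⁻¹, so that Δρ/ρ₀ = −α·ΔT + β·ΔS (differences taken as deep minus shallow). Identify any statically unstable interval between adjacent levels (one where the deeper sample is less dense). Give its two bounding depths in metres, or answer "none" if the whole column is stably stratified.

Evaluate Δρ/ρ₀ = −αΔT + βΔS across each adjacent pair:
  5–43 m: −αΔT+βΔS = −(1.7 × 10⁻⁴)(+9.3)+(7.4 × 10⁻⁴)(+0.17) = -1.5 × 10⁻³ → UNSTABLE
  43–127 m: −αΔT+βΔS = −(1.7 × 10⁻⁴)(-1.7)+(7.4 × 10⁻⁴)(-0.26) = 9.7 × 10⁻⁵ → stable
  127–146 m: −αΔT+βΔS = −(1.7 × 10⁻⁴)(-6.1)+(7.4 × 10⁻⁴)(-0.59) = 6.0 × 10⁻⁴ → stable
  146–190 m: −αΔT+βΔS = −(1.7 × 10⁻⁴)(-1.5)+(7.4 × 10⁻⁴)(+0.96) = 9.7 × 10⁻⁴ → stable
The 5–43 m interval has Δρ < 0: lighter water underlies denser water.

5–43 m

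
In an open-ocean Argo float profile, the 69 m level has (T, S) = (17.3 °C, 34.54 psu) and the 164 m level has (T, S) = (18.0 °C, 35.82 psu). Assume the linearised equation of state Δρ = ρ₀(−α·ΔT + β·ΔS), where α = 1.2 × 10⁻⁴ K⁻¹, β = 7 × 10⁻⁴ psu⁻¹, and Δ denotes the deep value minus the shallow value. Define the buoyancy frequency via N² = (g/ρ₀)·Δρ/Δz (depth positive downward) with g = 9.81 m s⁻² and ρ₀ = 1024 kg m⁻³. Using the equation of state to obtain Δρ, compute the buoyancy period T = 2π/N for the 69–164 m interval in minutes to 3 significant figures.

ΔT = +0.7 K, ΔS = +1.28 psu (deep − shallow).
Δρ/ρ₀ = −αΔT + βΔS = -8.40 × 10⁻⁵ + 8.96 × 10⁻⁴ = 8.12 × 10⁻⁴, so Δρ ≈ 0.8315 kg m⁻³.
N² = (g/ρ₀)·Δρ/Δz = g·(Δρ/ρ₀)/Δz = 9.81 × 8.12 × 10⁻⁴ / 95 = 8.3850 × 10⁻⁵ s⁻².
N = √(8.3850 × 10⁻⁵) = 9.1570 × 10⁻³ rad s⁻¹ → T = 2π/N = 686.16 s = 11.436 min ≈ 11.4 min.

11.4 min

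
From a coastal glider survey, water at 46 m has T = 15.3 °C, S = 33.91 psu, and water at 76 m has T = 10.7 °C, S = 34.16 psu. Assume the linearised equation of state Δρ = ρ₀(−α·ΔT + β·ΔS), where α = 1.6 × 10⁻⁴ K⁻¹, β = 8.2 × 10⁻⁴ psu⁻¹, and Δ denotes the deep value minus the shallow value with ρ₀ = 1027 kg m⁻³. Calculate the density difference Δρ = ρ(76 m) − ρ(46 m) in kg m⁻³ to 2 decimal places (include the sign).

+0.97 kg m⁻³

ΔT = -4.6 K, ΔS = +0.25 psu (deep − shallow).
Δρ/ρ₀ = −(1.6 × 10⁻⁴)(-4.6) + (8.2 × 10⁻⁴)(+0.25) = 9.41 × 10⁻⁴.
Δρ = 1027 × (9.41 × 10⁻⁴) = +0.97 kg m⁻³.
Positive Δρ: denser below, stable.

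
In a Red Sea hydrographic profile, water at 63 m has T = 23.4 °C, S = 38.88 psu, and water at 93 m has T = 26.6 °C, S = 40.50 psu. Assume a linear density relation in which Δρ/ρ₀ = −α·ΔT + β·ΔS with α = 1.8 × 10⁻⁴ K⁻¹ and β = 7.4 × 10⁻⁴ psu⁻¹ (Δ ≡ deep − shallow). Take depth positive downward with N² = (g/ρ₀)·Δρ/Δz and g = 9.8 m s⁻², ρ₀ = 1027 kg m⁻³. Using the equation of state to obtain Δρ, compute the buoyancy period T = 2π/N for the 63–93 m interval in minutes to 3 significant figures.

ΔT = +3.2 K, ΔS = +1.62 psu (deep − shallow).
Δρ/ρ₀ = −αΔT + βΔS = -5.76 × 10⁻⁴ + 1.1988 × 10⁻³ = 6.228 × 10⁻⁴, so Δρ ≈ 0.6396 kg m⁻³.
N² = (g/ρ₀)·Δρ/Δz = g·(Δρ/ρ₀)/Δz = 9.8 × 6.228 × 10⁻⁴ / 30 = 2.0345 × 10⁻⁴ s⁻².
N = √(2.0345 × 10⁻⁴) = 0.014264 rad s⁻¹ → T = 2π/N = 440.49 s = 7.3415 min ≈ 7.34 min.

7.34 min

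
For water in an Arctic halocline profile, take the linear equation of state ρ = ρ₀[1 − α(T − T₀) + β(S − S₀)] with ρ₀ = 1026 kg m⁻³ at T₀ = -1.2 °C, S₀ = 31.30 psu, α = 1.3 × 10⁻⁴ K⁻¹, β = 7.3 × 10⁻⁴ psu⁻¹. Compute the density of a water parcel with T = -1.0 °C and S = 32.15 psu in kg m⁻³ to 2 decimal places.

1026.61 kg m⁻³

T − T₀ = +0.2 K, S − S₀ = +0.85 psu.
Bracket = 1 − α·(+0.2) + β·(+0.85) = 1 + (5.945 × 10⁻⁴) = 1.0005945.
ρ = 1026 × 1.0005945 = 1026.61 kg m⁻³.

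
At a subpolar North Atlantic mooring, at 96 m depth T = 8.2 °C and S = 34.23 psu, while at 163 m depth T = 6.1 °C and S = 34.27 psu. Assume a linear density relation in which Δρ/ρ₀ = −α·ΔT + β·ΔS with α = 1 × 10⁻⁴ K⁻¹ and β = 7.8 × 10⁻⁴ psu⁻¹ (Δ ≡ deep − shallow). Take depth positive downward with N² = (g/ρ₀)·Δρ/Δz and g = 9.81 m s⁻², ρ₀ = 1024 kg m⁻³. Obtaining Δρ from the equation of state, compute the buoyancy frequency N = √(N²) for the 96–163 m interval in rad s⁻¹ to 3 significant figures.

5.94 × 10⁻³ rad s⁻¹

ΔT = -2.1 K, ΔS = +0.04 psu (deep − shallow).
Δρ/ρ₀ = −αΔT + βΔS = 2.10 × 10⁻⁴ + 3.12 × 10⁻⁵ = 2.412 × 10⁻⁴, so Δρ ≈ 0.2470 kg m⁻³.
N² = (g/ρ₀)·Δρ/Δz = g·(Δρ/ρ₀)/Δz = 9.81 × 2.412 × 10⁻⁴ / 67 = 3.5316 × 10⁻⁵ s⁻².
N = √(3.5316 × 10⁻⁵) = 5.9427 × 10⁻³ rad s⁻¹ ≈ 5.94 × 10⁻³ rad s⁻¹.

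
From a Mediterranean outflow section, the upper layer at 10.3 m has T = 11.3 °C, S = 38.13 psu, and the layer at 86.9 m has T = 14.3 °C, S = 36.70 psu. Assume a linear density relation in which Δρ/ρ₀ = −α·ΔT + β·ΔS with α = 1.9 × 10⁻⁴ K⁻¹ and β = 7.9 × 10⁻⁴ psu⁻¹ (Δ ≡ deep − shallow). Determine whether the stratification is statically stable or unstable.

ΔT = 14.3 − 11.3 = +3.0 K and ΔS = 36.70 − 38.13 = -1.43 psu (deep − shallow).
−αΔT = -5.70 × 10⁻⁴; βΔS = -1.1297 × 10⁻³; sum Δρ/ρ₀ = -1.6997 × 10⁻³.
Δρ/ρ₀ < 0, so Δρ < 0: deeper water is lighter → statically unstable; the column would overturn.

unstable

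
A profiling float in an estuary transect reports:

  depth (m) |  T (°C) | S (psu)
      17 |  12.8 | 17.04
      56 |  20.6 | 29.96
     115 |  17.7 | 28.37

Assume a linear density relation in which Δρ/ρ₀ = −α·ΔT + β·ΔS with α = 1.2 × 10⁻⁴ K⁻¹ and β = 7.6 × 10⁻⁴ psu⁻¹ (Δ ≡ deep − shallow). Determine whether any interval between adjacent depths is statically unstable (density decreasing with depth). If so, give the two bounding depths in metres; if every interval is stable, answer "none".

Evaluate Δρ/ρ₀ = −αΔT + βΔS across each adjacent pair:
  17–56 m: −αΔT+βΔS = −(1.2 × 10⁻⁴)(+7.8)+(7.6 × 10⁻⁴)(+12.92) = 8.9 × 10⁻³ → stable
  56–115 m: −αΔT+βΔS = −(1.2 × 10⁻⁴)(-2.9)+(7.6 × 10⁻⁴)(-1.59) = -8.6 × 10⁻⁴ → UNSTABLE
The 56–115 m interval has Δρ < 0: lighter water underlies denser water.

56–115 m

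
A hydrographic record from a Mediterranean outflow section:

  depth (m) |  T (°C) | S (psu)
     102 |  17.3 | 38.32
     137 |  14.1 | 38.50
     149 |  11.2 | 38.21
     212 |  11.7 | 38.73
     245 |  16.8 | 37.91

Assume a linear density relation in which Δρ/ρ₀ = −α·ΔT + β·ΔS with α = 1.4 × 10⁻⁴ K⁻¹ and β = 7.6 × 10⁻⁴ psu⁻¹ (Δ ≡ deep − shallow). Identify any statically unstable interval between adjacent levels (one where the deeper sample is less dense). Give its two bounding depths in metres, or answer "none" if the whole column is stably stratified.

212–245 m

Evaluate Δρ/ρ₀ = −αΔT + βΔS across each adjacent pair:
  102–137 m: −αΔT+βΔS = −(1.4 × 10⁻⁴)(-3.2)+(7.6 × 10⁻⁴)(+0.18) = 5.8 × 10⁻⁴ → stable
  137–149 m: −αΔT+βΔS = −(1.4 × 10⁻⁴)(-2.9)+(7.6 × 10⁻⁴)(-0.29) = 1.9 × 10⁻⁴ → stable
  149–212 m: −αΔT+βΔS = −(1.4 × 10⁻⁴)(+0.5)+(7.6 × 10⁻⁴)(+0.52) = 3.3 × 10⁻⁴ → stable
  212–245 m: −αΔT+βΔS = −(1.4 × 10⁻⁴)(+5.1)+(7.6 × 10⁻⁴)(-0.82) = -1.3 × 10⁻³ → UNSTABLE
The 212–245 m interval has Δρ < 0: lighter water underlies denser water.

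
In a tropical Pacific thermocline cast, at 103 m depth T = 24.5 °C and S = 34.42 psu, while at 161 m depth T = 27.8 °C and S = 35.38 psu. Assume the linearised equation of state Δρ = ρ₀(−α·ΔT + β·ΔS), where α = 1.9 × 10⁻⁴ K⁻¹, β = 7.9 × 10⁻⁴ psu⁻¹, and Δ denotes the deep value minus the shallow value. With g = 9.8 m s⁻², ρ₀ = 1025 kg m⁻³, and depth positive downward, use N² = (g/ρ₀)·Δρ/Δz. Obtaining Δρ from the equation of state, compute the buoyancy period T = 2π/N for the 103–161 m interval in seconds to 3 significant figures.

1.33 × 10³ s

ΔT = +3.3 K, ΔS = +0.96 psu (deep − shallow).
Δρ/ρ₀ = −αΔT + βΔS = -6.27 × 10⁻⁴ + 7.584 × 10⁻⁴ = 1.314 × 10⁻⁴, so Δρ ≈ 0.1347 kg m⁻³.
N² = (g/ρ₀)·Δρ/Δz = g·(Δρ/ρ₀)/Δz = 9.8 × 1.314 × 10⁻⁴ / 58 = 2.2202 × 10⁻⁵ s⁻².
N = √(2.2202 × 10⁻⁵) = 4.7119 × 10⁻³ rad s⁻¹ → T = 2π/N = 1.3335 × 10³ s ≈ 1.33 × 10³ s.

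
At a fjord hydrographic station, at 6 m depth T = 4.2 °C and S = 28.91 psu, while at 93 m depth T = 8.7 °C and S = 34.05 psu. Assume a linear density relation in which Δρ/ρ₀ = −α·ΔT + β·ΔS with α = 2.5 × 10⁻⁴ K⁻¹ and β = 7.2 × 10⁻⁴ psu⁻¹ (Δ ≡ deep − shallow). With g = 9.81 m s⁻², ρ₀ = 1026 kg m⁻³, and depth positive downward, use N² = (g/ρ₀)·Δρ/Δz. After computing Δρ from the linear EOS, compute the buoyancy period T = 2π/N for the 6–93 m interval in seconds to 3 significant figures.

369 s

ΔT = +4.5 K, ΔS = +5.14 psu (deep − shallow).
Δρ/ρ₀ = −αΔT + βΔS = -1.125 × 10⁻³ + 3.7008 × 10⁻³ = 2.5758 × 10⁻³, so Δρ ≈ 2.643 kg m⁻³.
N² = (g/ρ₀)·Δρ/Δz = g·(Δρ/ρ₀)/Δz = 9.81 × 2.5758 × 10⁻³ / 87 = 2.9044 × 10⁻⁴ s⁻².
N = √(2.9044 × 10⁻⁴) = 0.017042 rad s⁻¹ → T = 2π/N = 368.69 s ≈ 369 s.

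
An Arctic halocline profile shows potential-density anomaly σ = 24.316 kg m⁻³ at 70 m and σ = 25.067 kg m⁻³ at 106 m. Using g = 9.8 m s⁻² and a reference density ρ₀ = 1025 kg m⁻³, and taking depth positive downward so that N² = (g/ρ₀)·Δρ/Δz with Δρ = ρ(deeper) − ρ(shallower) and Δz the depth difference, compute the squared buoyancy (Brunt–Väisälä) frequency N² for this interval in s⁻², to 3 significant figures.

Δρ = 1025.067 − 1024.316 = 0.751 kg m⁻³ over Δz = 106 − 70 = 36 m.
N² = (9.8/1025) × (0.751/36) = 1.9945 × 10⁻⁴ s⁻² ≈ 1.99 × 10⁻⁴ s⁻².

1.99 × 10⁻⁴ s⁻²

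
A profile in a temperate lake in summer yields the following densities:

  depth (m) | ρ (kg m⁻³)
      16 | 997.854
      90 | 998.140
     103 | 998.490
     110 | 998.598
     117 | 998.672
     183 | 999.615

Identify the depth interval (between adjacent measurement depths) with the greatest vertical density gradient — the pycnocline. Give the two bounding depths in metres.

90–103 m

Compute the density gradient over each adjacent pair:
  16–90 m: Δρ/Δz = 0.286/74 = 3.9 × 10⁻³ kg m⁻⁴
  90–103 m: Δρ/Δz = 0.350/13 = 0.027 kg m⁻⁴
  103–110 m: Δρ/Δz = 0.108/7 = 0.015 kg m⁻⁴
  110–117 m: Δρ/Δz = 0.074/7 = 0.011 kg m⁻⁴
  117–183 m: Δρ/Δz = 0.943/66 = 0.014 kg m⁻⁴
The largest gradient is in the 90–103 m interval — the pycnocline.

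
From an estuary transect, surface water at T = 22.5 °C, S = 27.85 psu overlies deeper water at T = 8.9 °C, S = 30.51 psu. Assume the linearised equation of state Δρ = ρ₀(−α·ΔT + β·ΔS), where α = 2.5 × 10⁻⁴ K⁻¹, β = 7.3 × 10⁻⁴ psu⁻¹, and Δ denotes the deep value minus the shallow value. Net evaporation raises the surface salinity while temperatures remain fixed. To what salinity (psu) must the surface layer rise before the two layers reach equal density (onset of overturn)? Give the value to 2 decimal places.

35.17 psu

Neutral buoyancy requires −α(T_deep − T_surf) + β(S_deep − S_surf′) = 0.
S_surf′ = S_deep − (α/β)·ΔT = 30.51 − (2.5 × 10⁻⁴/7.3 × 10⁻⁴)·(-13.6) = 35.1675 psu.
Increase required: 35.1675 − 27.85 = 7.3175 psu.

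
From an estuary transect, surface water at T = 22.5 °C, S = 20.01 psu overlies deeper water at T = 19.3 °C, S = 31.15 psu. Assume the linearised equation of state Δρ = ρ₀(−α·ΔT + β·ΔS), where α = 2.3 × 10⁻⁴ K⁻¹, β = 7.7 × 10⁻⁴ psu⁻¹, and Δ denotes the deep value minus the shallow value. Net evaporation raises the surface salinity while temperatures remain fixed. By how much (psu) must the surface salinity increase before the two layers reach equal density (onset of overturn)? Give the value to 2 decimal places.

Neutral buoyancy requires −α(T_deep − T_surf) + β(S_deep − S_surf′) = 0.
S_surf′ = S_deep − (α/β)·ΔT = 31.15 − (2.3 × 10⁻⁴/7.7 × 10⁻⁴)·(-3.2) = 32.1058 psu.
Increase required: 32.1058 − 20.01 = 12.0958 psu.

12.10 psu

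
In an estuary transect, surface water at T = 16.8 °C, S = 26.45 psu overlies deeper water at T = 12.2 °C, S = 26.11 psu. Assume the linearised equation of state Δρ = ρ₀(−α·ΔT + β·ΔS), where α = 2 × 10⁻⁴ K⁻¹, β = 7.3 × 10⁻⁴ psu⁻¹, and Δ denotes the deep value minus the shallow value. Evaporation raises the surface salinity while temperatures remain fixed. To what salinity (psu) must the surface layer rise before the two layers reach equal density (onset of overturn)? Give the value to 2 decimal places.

27.37 psu

Neutral buoyancy requires −α(T_deep − T_surf) + β(S_deep − S_surf′) = 0.
S_surf′ = S_deep − (α/β)·ΔT = 26.11 − (2 × 10⁻⁴/7.3 × 10⁻⁴)·(-4.6) = 27.3703 psu.
Increase required: 27.3703 − 26.45 = 0.9203 psu.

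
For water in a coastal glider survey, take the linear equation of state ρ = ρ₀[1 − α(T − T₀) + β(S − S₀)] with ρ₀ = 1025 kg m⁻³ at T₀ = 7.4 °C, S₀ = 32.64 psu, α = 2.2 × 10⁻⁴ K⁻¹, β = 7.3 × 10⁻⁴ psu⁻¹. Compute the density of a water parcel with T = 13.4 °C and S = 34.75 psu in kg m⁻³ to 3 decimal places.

1025.226 kg m⁻³

T − T₀ = +6.0 K, S − S₀ = +2.11 psu.
Bracket = 1 − α·(+6.0) + β·(+2.11) = 1 + (2.203 × 10⁻⁴) = 1.0002203.
ρ = 1025 × 1.0002203 = 1025.226 kg m⁻³.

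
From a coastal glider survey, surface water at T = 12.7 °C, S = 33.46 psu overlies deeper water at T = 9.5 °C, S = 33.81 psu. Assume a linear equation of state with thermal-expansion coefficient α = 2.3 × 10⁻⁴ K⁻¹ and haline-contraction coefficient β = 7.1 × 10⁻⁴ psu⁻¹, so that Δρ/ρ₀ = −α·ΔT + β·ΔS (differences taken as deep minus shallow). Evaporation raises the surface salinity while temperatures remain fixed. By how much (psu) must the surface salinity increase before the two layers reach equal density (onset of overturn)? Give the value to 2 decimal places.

1.39 psu

Neutral buoyancy requires −α(T_deep − T_surf) + β(S_deep − S_surf′) = 0.
S_surf′ = S_deep − (α/β)·ΔT = 33.81 − (2.3 × 10⁻⁴/7.1 × 10⁻⁴)·(-3.2) = 34.8466 psu.
Increase required: 34.8466 − 33.46 = 1.3866 psu.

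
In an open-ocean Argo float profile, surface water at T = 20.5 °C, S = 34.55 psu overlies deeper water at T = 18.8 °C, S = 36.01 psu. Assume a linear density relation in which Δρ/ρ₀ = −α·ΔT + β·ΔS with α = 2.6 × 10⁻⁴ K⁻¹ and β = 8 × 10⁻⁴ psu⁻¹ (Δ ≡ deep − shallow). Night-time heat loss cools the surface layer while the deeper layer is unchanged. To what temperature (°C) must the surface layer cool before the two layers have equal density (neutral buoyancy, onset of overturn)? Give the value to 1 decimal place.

Neutral buoyancy requires Δρ = 0, i.e. −α(T_deep − T_surf′) + β(S_deep − S_surf) = 0.
T_surf′ = T_deep − (β/α)·ΔS = 18.8 − (8 × 10⁻⁴/2.6 × 10⁻⁴)·(+1.46) = 14.308 °C.
Cooling required: 20.5 − (14.308) = 6.192 °C.

14.3 °C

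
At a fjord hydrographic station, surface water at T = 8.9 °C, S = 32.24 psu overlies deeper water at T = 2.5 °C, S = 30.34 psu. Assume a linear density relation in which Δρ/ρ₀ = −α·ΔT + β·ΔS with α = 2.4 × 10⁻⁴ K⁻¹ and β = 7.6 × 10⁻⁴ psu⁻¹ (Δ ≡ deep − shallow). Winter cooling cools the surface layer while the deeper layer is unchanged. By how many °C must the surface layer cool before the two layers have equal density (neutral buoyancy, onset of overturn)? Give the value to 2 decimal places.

Neutral buoyancy requires Δρ = 0, i.e. −α(T_deep − T_surf′) + β(S_deep − S_surf) = 0.
T_surf′ = T_deep − (β/α)·ΔS = 2.5 − (7.6 × 10⁻⁴/2.4 × 10⁻⁴)·(-1.90) = 8.5167 °C.
Cooling required: 8.9 − (8.5167) = 0.3833 °C.

0.38 °C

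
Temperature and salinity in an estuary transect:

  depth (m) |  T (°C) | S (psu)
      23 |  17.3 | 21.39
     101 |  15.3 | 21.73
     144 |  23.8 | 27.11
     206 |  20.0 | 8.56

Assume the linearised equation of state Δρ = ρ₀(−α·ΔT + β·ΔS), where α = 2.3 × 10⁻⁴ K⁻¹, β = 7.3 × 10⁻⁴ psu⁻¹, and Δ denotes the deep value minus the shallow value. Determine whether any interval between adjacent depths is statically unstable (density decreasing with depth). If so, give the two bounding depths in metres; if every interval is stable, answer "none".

Evaluate Δρ/ρ₀ = −αΔT + βΔS across each adjacent pair:
  23–101 m: −αΔT+βΔS = −(2.3 × 10⁻⁴)(-2.0)+(7.3 × 10⁻⁴)(+0.34) = 7.1 × 10⁻⁴ → stable
  101–144 m: −αΔT+βΔS = −(2.3 × 10⁻⁴)(+8.5)+(7.3 × 10⁻⁴)(+5.38) = 2.0 × 10⁻³ → stable
  144–206 m: −αΔT+βΔS = −(2.3 × 10⁻⁴)(-3.8)+(7.3 × 10⁻⁴)(-18.55) = -0.013 → UNSTABLE
The 144–206 m interval has Δρ < 0: lighter water underlies denser water.

144–206 m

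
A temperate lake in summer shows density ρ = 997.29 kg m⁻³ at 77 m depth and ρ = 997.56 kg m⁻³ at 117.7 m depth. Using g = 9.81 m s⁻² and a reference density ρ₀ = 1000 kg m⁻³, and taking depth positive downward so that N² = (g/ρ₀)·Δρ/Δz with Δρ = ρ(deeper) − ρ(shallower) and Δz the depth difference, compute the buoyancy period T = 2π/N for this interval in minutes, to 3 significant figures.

Δρ = 997.56 − 997.29 = 0.27 kg m⁻³ over Δz = 117.7 − 77 = 40.7 m.
N² = (9.81/1000) × (0.27/40.7) = 6.5079 × 10⁻⁵ s⁻².
N = √(6.5079 × 10⁻⁵) = 8.0672 × 10⁻³ rad s⁻¹, so T = 2π/N = 778.86 s = 12.981 min ≈ 13.0 min.

13.0 min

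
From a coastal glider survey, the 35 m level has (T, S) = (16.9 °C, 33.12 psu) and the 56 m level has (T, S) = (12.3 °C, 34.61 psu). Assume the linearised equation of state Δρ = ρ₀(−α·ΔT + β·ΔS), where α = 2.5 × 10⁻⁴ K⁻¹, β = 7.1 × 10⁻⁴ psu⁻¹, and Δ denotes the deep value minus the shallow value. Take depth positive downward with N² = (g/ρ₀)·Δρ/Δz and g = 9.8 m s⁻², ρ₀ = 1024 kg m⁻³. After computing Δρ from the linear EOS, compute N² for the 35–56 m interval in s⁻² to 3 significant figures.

1.03 × 10⁻³ s⁻²

ΔT = -4.6 K, ΔS = +1.49 psu (deep − shallow).
Δρ/ρ₀ = −αΔT + βΔS = 1.15 × 10⁻³ + 1.0579 × 10⁻³ = 2.2079 × 10⁻³, so Δρ ≈ 2.261 kg m⁻³.
N² = (g/ρ₀)·Δρ/Δz = g·(Δρ/ρ₀)/Δz = 9.8 × 2.2079 × 10⁻³ / 21 = 1.0304 × 10⁻³ s⁻² ≈ 1.03 × 10⁻³ s⁻².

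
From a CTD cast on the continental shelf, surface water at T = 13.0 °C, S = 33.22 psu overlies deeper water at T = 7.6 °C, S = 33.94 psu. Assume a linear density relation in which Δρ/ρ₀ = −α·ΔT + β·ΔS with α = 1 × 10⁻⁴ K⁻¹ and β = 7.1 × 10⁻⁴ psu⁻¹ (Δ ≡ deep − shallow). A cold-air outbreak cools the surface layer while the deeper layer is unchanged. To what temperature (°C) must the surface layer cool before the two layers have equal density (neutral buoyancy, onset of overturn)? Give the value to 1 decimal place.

2.5 °C

Neutral buoyancy requires Δρ = 0, i.e. −α(T_deep − T_surf′) + β(S_deep − S_surf) = 0.
T_surf′ = T_deep − (β/α)·ΔS = 7.6 − (7.1 × 10⁻⁴/1 × 10⁻⁴)·(+0.72) = 2.488 °C.
Cooling required: 13.0 − (2.488) = 10.512 °C.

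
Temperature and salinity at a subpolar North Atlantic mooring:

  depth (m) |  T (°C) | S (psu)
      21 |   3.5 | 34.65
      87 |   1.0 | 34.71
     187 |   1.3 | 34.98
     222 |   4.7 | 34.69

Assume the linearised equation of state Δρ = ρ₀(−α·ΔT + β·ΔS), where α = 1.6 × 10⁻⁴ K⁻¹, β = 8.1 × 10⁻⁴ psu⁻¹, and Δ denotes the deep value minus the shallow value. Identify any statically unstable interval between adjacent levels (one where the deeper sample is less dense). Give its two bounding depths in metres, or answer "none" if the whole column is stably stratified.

187–222 m

Evaluate Δρ/ρ₀ = −αΔT + βΔS across each adjacent pair:
  21–87 m: −αΔT+βΔS = −(1.6 × 10⁻⁴)(-2.5)+(8.1 × 10⁻⁴)(+0.06) = 4.5 × 10⁻⁴ → stable
  87–187 m: −αΔT+βΔS = −(1.6 × 10⁻⁴)(+0.3)+(8.1 × 10⁻⁴)(+0.27) = 1.7 × 10⁻⁴ → stable
  187–222 m: −αΔT+βΔS = −(1.6 × 10⁻⁴)(+3.4)+(8.1 × 10⁻⁴)(-0.29) = -7.8 × 10⁻⁴ → UNSTABLE
The 187–222 m interval has Δρ < 0: lighter water underlies denser water.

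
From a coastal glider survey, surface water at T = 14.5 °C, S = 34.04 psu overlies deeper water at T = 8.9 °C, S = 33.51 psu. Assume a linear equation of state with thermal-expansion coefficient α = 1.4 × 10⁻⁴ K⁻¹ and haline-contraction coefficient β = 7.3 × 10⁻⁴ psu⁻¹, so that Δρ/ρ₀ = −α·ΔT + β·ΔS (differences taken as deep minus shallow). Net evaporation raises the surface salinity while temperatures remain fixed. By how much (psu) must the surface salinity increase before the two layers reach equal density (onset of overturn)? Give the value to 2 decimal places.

0.54 psu

Neutral buoyancy requires −α(T_deep − T_surf) + β(S_deep − S_surf′) = 0.
S_surf′ = S_deep − (α/β)·ΔT = 33.51 − (1.4 × 10⁻⁴/7.3 × 10⁻⁴)·(-5.6) = 34.5840 psu.
Increase required: 34.5840 − 34.04 = 0.5440 psu.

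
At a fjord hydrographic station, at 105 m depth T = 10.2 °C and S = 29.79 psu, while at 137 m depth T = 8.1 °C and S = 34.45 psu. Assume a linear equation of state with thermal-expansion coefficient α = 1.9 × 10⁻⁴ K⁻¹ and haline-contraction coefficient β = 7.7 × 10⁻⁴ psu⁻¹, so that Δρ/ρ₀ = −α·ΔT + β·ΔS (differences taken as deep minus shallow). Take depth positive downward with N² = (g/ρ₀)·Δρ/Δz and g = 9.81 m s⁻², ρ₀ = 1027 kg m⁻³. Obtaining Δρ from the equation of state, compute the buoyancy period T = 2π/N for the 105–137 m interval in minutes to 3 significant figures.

3.00 min

ΔT = -2.1 K, ΔS = +4.66 psu (deep − shallow).
Δρ/ρ₀ = −αΔT + βΔS = 3.99 × 10⁻⁴ + 3.5882 × 10⁻³ = 3.9872 × 10⁻³, so Δρ ≈ 4.095 kg m⁻³.
N² = (g/ρ₀)·Δρ/Δz = g·(Δρ/ρ₀)/Δz = 9.81 × 3.9872 × 10⁻³ / 32 = 1.2223 × 10⁻³ s⁻².
N = √(1.2223 × 10⁻³) = 0.034961 rad s⁻¹ → T = 2π/N = 179.72 s = 2.9953 min ≈ 3.00 min.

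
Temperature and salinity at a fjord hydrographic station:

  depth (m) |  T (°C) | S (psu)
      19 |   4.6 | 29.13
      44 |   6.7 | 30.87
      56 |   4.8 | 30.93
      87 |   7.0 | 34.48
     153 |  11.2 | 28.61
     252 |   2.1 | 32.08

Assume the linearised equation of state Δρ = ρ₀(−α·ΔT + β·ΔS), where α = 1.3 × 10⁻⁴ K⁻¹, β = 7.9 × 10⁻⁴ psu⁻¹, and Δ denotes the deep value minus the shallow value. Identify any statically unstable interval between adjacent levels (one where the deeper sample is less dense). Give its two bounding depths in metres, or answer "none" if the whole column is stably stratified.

Evaluate Δρ/ρ₀ = −αΔT + βΔS across each adjacent pair:
  19–44 m: −αΔT+βΔS = −(1.3 × 10⁻⁴)(+2.1)+(7.9 × 10⁻⁴)(+1.74) = 1.1 × 10⁻³ → stable
  44–56 m: −αΔT+βΔS = −(1.3 × 10⁻⁴)(-1.9)+(7.9 × 10⁻⁴)(+0.06) = 2.9 × 10⁻⁴ → stable
  56–87 m: −αΔT+βΔS = −(1.3 × 10⁻⁴)(+2.2)+(7.9 × 10⁻⁴)(+3.55) = 2.5 × 10⁻³ → stable
  87–153 m: −αΔT+βΔS = −(1.3 × 10⁻⁴)(+4.2)+(7.9 × 10⁻⁴)(-5.87) = -5.2 × 10⁻³ → UNSTABLE
  153–252 m: −αΔT+βΔS = −(1.3 × 10⁻⁴)(-9.1)+(7.9 × 10⁻⁴)(+3.47) = 3.9 × 10⁻³ → stable
The 87–153 m interval has Δρ < 0: lighter water underlies denser water.

87–153 m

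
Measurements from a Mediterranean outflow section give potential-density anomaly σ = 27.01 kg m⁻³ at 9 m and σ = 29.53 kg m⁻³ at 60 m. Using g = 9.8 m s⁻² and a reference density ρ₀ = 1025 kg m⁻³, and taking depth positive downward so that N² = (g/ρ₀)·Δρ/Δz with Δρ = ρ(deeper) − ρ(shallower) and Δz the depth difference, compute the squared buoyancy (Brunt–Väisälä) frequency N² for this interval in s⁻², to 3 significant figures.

Δρ = 1029.53 − 1027.01 = 2.52 kg m⁻³ over Δz = 60 − 9 = 51 m.
N² = (9.8/1025) × (2.52/51) = 4.7242 × 10⁻⁴ s⁻² ≈ 4.72 × 10⁻⁴ s⁻².

4.72 × 10⁻⁴ s⁻²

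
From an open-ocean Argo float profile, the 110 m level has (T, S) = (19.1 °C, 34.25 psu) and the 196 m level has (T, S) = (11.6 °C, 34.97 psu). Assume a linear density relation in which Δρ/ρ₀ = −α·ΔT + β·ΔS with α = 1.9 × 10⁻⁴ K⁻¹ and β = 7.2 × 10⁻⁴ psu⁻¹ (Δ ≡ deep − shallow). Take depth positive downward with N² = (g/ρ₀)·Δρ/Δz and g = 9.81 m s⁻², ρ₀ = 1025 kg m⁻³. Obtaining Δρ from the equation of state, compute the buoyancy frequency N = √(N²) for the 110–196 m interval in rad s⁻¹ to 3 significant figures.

0.0149 rad s⁻¹

ΔT = -7.5 K, ΔS = +0.72 psu (deep − shallow).
Δρ/ρ₀ = −αΔT + βΔS = 1.425 × 10⁻³ + 5.184 × 10⁻⁴ = 1.9434 × 10⁻³, so Δρ ≈ 1.992 kg m⁻³.
N² = (g/ρ₀)·Δρ/Δz = g·(Δρ/ρ₀)/Δz = 9.81 × 1.9434 × 10⁻³ / 86 = 2.2168 × 10⁻⁴ s⁻².
N = √(2.2168 × 10⁻⁴) = 0.014889 rad s⁻¹ ≈ 0.0149 rad s⁻¹.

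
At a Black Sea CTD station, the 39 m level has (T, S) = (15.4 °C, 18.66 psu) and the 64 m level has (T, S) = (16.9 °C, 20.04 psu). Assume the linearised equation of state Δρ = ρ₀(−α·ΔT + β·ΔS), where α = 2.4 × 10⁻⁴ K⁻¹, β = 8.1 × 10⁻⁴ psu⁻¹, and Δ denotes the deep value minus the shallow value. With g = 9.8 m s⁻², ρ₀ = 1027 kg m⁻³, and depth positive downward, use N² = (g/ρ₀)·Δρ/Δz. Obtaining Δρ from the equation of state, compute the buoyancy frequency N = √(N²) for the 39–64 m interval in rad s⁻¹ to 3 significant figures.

ΔT = +1.5 K, ΔS = +1.38 psu (deep − shallow).
Δρ/ρ₀ = −αΔT + βΔS = -3.60 × 10⁻⁴ + 1.1178 × 10⁻³ = 7.578 × 10⁻⁴, so Δρ ≈ 0.7783 kg m⁻³.
N² = (g/ρ₀)·Δρ/Δz = g·(Δρ/ρ₀)/Δz = 9.8 × 7.578 × 10⁻⁴ / 25 = 2.9706 × 10⁻⁴ s⁻².
N = √(2.9706 × 10⁻⁴) = 0.017235 rad s⁻¹ ≈ 0.0172 rad s⁻¹.

0.0172 rad s⁻¹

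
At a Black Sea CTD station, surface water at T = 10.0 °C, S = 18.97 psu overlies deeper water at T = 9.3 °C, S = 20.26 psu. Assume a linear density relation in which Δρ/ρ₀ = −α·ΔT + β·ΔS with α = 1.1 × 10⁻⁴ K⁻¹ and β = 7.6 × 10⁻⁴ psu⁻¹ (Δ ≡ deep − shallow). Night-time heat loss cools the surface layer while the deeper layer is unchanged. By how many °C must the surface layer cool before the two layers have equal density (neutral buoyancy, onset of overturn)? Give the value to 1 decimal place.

9.6 °C

Neutral buoyancy requires Δρ = 0, i.e. −α(T_deep − T_surf′) + β(S_deep − S_surf) = 0.
T_surf′ = T_deep − (β/α)·ΔS = 9.3 − (7.6 × 10⁻⁴/1.1 × 10⁻⁴)·(+1.29) = 0.387 °C.
Cooling required: 10.0 − (0.387) = 9.613 °C.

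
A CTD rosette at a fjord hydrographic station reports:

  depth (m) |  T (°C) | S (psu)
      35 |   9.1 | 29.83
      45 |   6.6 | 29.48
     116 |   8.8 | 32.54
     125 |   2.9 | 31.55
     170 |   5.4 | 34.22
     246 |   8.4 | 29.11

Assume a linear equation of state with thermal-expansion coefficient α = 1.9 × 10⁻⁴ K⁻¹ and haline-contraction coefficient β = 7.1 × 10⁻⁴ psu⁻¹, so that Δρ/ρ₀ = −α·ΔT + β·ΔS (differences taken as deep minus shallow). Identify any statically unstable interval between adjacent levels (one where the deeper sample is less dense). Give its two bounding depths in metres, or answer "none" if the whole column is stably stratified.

Evaluate Δρ/ρ₀ = −αΔT + βΔS across each adjacent pair:
  35–45 m: −αΔT+βΔS = −(1.9 × 10⁻⁴)(-2.5)+(7.1 × 10⁻⁴)(-0.35) = 2.3 × 10⁻⁴ → stable
  45–116 m: −αΔT+βΔS = −(1.9 × 10⁻⁴)(+2.2)+(7.1 × 10⁻⁴)(+3.06) = 1.8 × 10⁻³ → stable
  116–125 m: −αΔT+βΔS = −(1.9 × 10⁻⁴)(-5.9)+(7.1 × 10⁻⁴)(-0.99) = 4.2 × 10⁻⁴ → stable
  125–170 m: −αΔT+βΔS = −(1.9 × 10⁻⁴)(+2.5)+(7.1 × 10⁻⁴)(+2.67) = 1.4 × 10⁻³ → stable
  170–246 m: −αΔT+βΔS = −(1.9 × 10⁻⁴)(+3.0)+(7.1 × 10⁻⁴)(-5.11) = -4.2 × 10⁻³ → UNSTABLE
The 170–246 m interval has Δρ < 0: lighter water underlies denser water.

170–246 m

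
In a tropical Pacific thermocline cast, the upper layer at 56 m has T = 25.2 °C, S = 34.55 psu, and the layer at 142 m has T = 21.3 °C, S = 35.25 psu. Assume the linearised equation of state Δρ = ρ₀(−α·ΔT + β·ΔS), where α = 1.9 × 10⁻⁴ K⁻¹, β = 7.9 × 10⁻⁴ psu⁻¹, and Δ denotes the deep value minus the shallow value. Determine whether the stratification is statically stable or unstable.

ΔT = 21.3 − 25.2 = -3.9 K and ΔS = 35.25 − 34.55 = +0.70 psu (deep − shallow).
−αΔT = 7.41 × 10⁻⁴; βΔS = 5.53 × 10⁻⁴; sum Δρ/ρ₀ = 1.294 × 10⁻³.
Δρ/ρ₀ > 0, so Δρ > 0: deeper water is denser → statically stable.

stable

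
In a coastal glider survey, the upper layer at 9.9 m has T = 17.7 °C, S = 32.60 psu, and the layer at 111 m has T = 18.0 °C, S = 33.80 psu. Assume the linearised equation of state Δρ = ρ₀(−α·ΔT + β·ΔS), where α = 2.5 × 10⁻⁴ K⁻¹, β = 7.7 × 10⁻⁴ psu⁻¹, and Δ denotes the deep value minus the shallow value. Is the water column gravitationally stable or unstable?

stable

ΔT = 18.0 − 17.7 = +0.3 K and ΔS = 33.80 − 32.60 = +1.20 psu (deep − shallow).
−αΔT = -7.50 × 10⁻⁵; βΔS = 9.24 × 10⁻⁴; sum Δρ/ρ₀ = 8.49 × 10⁻⁴.
Δρ/ρ₀ > 0, so Δρ > 0: deeper water is denser → statically stable.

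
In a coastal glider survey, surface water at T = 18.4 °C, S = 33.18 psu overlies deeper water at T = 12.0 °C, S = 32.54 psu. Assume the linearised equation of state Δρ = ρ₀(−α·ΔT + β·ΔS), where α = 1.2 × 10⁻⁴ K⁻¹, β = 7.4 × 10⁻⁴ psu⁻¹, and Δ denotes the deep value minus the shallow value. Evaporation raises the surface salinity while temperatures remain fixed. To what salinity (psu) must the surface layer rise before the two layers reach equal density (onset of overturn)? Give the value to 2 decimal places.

Neutral buoyancy requires −α(T_deep − T_surf) + β(S_deep − S_surf′) = 0.
S_surf′ = S_deep − (α/β)·ΔT = 32.54 − (1.2 × 10⁻⁴/7.4 × 10⁻⁴)·(-6.4) = 33.5778 psu.
Increase required: 33.5778 − 33.18 = 0.3978 psu.

33.58 psu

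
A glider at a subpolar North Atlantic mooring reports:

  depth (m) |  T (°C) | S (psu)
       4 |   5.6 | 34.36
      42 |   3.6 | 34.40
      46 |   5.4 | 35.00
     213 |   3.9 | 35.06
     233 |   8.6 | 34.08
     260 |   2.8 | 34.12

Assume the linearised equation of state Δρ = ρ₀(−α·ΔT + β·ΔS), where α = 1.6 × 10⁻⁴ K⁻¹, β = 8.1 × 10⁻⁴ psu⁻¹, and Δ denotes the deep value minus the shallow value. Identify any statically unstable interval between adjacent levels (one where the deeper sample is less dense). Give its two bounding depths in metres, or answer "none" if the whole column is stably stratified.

Evaluate Δρ/ρ₀ = −αΔT + βΔS across each adjacent pair:
  4–42 m: −αΔT+βΔS = −(1.6 × 10⁻⁴)(-2.0)+(8.1 × 10⁻⁴)(+0.04) = 3.5 × 10⁻⁴ → stable
  42–46 m: −αΔT+βΔS = −(1.6 × 10⁻⁴)(+1.8)+(8.1 × 10⁻⁴)(+0.60) = 2.0 × 10⁻⁴ → stable
  46–213 m: −αΔT+βΔS = −(1.6 × 10⁻⁴)(-1.5)+(8.1 × 10⁻⁴)(+0.06) = 2.9 × 10⁻⁴ → stable
  213–233 m: −αΔT+βΔS = −(1.6 × 10⁻⁴)(+4.7)+(8.1 × 10⁻⁴)(-0.98) = -1.5 × 10⁻³ → UNSTABLE
  233–260 m: −αΔT+βΔS = −(1.6 × 10⁻⁴)(-5.8)+(8.1 × 10⁻⁴)(+0.04) = 9.6 × 10⁻⁴ → stable
The 213–233 m interval has Δρ < 0: lighter water underlies denser water.

213–233 m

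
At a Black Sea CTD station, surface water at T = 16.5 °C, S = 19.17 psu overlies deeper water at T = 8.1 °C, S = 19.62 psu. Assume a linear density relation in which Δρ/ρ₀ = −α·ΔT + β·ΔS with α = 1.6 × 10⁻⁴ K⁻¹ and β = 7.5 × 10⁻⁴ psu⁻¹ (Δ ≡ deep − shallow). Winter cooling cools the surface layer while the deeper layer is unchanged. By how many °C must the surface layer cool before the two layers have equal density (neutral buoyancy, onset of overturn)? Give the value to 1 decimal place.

10.5 °C

Neutral buoyancy requires Δρ = 0, i.e. −α(T_deep − T_surf′) + β(S_deep − S_surf) = 0.
T_surf′ = T_deep − (β/α)·ΔS = 8.1 − (7.5 × 10⁻⁴/1.6 × 10⁻⁴)·(+0.45) = 5.991 °C.
Cooling required: 16.5 − (5.991) = 10.509 °C.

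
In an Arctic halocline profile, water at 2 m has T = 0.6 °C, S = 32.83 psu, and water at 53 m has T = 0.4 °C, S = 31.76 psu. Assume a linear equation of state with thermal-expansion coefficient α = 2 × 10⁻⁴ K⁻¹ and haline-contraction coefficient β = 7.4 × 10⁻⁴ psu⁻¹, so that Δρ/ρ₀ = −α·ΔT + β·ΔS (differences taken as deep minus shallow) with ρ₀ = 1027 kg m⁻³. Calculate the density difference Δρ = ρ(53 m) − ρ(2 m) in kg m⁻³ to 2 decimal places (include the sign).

ΔT = -0.2 K, ΔS = -1.07 psu (deep − shallow).
Δρ/ρ₀ = −(2 × 10⁻⁴)(-0.2) + (7.4 × 10⁻⁴)(-1.07) = -7.518 × 10⁻⁴.
Δρ = 1027 × (-7.518 × 10⁻⁴) = -0.77 kg m⁻³.
Negative Δρ: lighter below, statically unstable.

-0.77 kg m⁻³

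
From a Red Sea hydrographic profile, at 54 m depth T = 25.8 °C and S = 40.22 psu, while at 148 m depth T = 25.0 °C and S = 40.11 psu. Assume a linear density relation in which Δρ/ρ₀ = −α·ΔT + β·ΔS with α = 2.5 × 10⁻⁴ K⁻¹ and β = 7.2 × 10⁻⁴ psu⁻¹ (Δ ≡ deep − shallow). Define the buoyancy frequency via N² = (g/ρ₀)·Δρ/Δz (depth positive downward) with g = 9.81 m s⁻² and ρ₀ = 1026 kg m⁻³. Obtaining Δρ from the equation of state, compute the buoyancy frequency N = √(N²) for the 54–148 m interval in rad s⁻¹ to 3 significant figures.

ΔT = -0.8 K, ΔS = -0.11 psu (deep − shallow).
Δρ/ρ₀ = −αΔT + βΔS = 2.00 × 10⁻⁴ − 7.92 × 10⁻⁵ = 1.208 × 10⁻⁴, so Δρ ≈ 0.1239 kg m⁻³.
N² = (g/ρ₀)·Δρ/Δz = g·(Δρ/ρ₀)/Δz = 9.81 × 1.208 × 10⁻⁴ / 94 = 1.2607 × 10⁻⁵ s⁻².
N = √(1.2607 × 10⁻⁵) = 3.5506 × 10⁻³ rad s⁻¹ ≈ 3.55 × 10⁻³ rad s⁻¹.

3.55 × 10⁻³ rad s⁻¹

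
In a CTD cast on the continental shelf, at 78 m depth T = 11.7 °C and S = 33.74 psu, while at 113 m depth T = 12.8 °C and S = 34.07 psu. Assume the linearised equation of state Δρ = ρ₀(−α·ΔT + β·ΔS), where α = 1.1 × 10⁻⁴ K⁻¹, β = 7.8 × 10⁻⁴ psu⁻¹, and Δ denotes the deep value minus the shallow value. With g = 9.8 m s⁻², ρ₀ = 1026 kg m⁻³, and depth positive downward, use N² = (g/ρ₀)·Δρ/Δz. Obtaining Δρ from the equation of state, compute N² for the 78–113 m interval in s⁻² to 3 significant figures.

3.82 × 10⁻⁵ s⁻²

ΔT = +1.1 K, ΔS = +0.33 psu (deep − shallow).
Δρ/ρ₀ = −αΔT + βΔS = -1.21 × 10⁻⁴ + 2.574 × 10⁻⁴ = 1.364 × 10⁻⁴, so Δρ ≈ 0.1399 kg m⁻³.
N² = (g/ρ₀)·Δρ/Δz = g·(Δρ/ρ₀)/Δz = 9.8 × 1.364 × 10⁻⁴ / 35 = 3.8192 × 10⁻⁵ s⁻² ≈ 3.82 × 10⁻⁵ s⁻².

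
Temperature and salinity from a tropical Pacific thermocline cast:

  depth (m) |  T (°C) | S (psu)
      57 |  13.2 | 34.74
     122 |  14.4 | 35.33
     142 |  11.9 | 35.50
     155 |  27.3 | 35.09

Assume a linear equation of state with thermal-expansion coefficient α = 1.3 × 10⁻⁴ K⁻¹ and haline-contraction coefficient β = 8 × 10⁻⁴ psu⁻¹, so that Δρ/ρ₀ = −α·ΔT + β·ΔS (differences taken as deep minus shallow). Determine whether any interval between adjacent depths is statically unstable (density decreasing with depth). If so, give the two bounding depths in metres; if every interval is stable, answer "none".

142–155 m

Evaluate Δρ/ρ₀ = −αΔT + βΔS across each adjacent pair:
  57–122 m: −αΔT+βΔS = −(1.3 × 10⁻⁴)(+1.2)+(8 × 10⁻⁴)(+0.59) = 3.2 × 10⁻⁴ → stable
  122–142 m: −αΔT+βΔS = −(1.3 × 10⁻⁴)(-2.5)+(8 × 10⁻⁴)(+0.17) = 4.6 × 10⁻⁴ → stable
  142–155 m: −αΔT+βΔS = −(1.3 × 10⁻⁴)(+15.4)+(8 × 10⁻⁴)(-0.41) = -2.3 × 10⁻³ → UNSTABLE
The 142–155 m interval has Δρ < 0: lighter water underlies denser water.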